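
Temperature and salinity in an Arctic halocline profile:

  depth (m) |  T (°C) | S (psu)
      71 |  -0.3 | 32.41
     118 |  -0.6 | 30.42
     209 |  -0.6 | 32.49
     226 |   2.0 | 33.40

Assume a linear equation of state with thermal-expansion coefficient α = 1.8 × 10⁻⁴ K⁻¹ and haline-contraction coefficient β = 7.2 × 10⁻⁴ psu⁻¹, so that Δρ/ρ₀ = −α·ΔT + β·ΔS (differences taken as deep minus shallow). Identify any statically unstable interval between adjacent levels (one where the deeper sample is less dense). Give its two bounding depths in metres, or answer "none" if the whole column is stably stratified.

Evaluate Δρ/ρ₀ = −αΔT + βΔS across each adjacent pair:
  71–118 m: −αΔT+βΔS = −(1.8 × 10⁻⁴)(-0.3)+(7.2 × 10⁻⁴)(-1.99) = -1.4 × 10⁻³ → UNSTABLE
  118–209 m: −αΔT+βΔS = −(1.8 × 10⁻⁴)(+0.0)+(7.2 × 10⁻⁴)(+2.07) = 1.5 × 10⁻³ → stable
  209–226 m: −αΔT+βΔS = −(1.8 × 10⁻⁴)(+2.6)+(7.2 × 10⁻⁴)(+0.91) = 1.9 × 10⁻⁴ → stable
The 71–118 m interval has Δρ < 0: lighter water underlies denser water.

71–118 m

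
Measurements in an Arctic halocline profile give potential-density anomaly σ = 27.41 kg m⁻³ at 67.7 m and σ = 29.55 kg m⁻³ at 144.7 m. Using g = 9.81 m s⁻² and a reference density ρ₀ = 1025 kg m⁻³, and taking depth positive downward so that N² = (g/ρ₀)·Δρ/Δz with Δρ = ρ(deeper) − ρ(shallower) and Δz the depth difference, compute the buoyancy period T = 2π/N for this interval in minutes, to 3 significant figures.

6.42 min

Δρ = 1029.55 − 1027.41 = 2.14 kg m⁻³ over Δz = 144.7 − 67.7 = 77 m.
N² = (9.81/1025) × (2.14/77) = 2.6599 × 10⁻⁴ s⁻².
N = √(2.6599 × 10⁻⁴) = 0.016309 rad s⁻¹, so T = 2π/N = 385.26 s = 6.4210 min ≈ 6.42 min.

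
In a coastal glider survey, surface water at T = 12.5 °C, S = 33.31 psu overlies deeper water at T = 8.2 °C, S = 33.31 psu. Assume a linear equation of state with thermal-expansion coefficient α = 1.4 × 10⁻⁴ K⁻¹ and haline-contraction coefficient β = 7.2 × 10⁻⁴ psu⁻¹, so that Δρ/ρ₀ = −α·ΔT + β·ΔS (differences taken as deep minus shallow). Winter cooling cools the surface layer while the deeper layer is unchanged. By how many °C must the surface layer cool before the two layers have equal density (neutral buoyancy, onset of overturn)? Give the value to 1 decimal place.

4.3 °C

Neutral buoyancy requires Δρ = 0, i.e. −α(T_deep − T_surf′) + β(S_deep − S_surf) = 0.
T_surf′ = T_deep − (β/α)·ΔS = 8.2 − (7.2 × 10⁻⁴/1.4 × 10⁻⁴)·(+0.00) = 8.200 °C.
Cooling required: 12.5 − (8.200) = 4.300 °C.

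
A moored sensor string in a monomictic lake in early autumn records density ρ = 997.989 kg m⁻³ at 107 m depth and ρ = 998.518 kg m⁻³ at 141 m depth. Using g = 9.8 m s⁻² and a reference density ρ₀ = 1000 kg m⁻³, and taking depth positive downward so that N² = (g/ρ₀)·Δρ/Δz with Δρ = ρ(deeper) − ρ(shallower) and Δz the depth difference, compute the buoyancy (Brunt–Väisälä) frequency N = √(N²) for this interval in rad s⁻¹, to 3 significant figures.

Δρ = 998.518 − 997.989 = 0.529 kg m⁻³ over Δz = 141 − 107 = 34 m.
N² = (9.8/1000) × (0.529/34) = 1.5248 × 10⁻⁴ s⁻².
N = √(1.5248 × 10⁻⁴) = 0.012348 rad s⁻¹ ≈ 0.0123 rad s⁻¹.

0.0123 rad s⁻¹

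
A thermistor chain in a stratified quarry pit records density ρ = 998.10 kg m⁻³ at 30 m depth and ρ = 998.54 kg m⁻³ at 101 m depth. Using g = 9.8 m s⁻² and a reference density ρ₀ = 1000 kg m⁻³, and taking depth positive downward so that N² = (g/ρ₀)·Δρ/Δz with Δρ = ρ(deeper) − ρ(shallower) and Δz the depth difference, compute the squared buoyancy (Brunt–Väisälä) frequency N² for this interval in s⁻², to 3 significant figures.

Δρ = 998.54 − 998.10 = 0.44 kg m⁻³ over Δz = 101 − 30 = 71 m.
N² = (9.8/1000) × (0.44/71) = 6.0732 × 10⁻⁵ s⁻² ≈ 6.07 × 10⁻⁵ s⁻².

6.07 × 10⁻⁵ s⁻²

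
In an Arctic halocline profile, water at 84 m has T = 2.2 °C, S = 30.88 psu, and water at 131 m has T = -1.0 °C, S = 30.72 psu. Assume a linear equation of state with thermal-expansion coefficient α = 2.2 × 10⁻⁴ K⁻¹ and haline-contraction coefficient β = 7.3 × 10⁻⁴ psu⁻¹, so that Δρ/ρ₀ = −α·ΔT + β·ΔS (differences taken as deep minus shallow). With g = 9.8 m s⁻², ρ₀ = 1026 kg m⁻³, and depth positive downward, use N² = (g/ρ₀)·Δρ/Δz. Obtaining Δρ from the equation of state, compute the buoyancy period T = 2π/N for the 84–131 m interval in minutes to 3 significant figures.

9.46 min

ΔT = -3.2 K, ΔS = -0.16 psu (deep − shallow).
Δρ/ρ₀ = −αΔT + βΔS = 7.04 × 10⁻⁴ − 1.168 × 10⁻⁴ = 5.872 × 10⁻⁴, so Δρ ≈ 0.6025 kg m⁻³.
N² = (g/ρ₀)·Δρ/Δz = g·(Δρ/ρ₀)/Δz = 9.8 × 5.872 × 10⁻⁴ / 47 = 1.2244 × 10⁻⁴ s⁻².
N = √(1.2244 × 10⁻⁴) = 0.011065 rad s⁻¹ → T = 2π/N = 567.84 s = 9.4640 min ≈ 9.46 min.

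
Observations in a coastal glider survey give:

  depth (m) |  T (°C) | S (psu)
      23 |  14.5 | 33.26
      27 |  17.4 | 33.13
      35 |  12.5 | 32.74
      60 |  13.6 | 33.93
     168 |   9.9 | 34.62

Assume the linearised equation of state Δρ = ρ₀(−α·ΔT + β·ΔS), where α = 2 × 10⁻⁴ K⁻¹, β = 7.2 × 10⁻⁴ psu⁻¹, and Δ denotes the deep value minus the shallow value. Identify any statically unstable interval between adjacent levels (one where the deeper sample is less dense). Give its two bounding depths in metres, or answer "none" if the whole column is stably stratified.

23–27 m

Evaluate Δρ/ρ₀ = −αΔT + βΔS across each adjacent pair:
  23–27 m: −αΔT+βΔS = −(2 × 10⁻⁴)(+2.9)+(7.2 × 10⁻⁴)(-0.13) = -6.7 × 10⁻⁴ → UNSTABLE
  27–35 m: −αΔT+βΔS = −(2 × 10⁻⁴)(-4.9)+(7.2 × 10⁻⁴)(-0.39) = 7.0 × 10⁻⁴ → stable
  35–60 m: −αΔT+βΔS = −(2 × 10⁻⁴)(+1.1)+(7.2 × 10⁻⁴)(+1.19) = 6.4 × 10⁻⁴ → stable
  60–168 m: −αΔT+βΔS = −(2 × 10⁻⁴)(-3.7)+(7.2 × 10⁻⁴)(+0.69) = 1.2 × 10⁻³ → stable
The 23–27 m interval has Δρ < 0: lighter water underlies denser water.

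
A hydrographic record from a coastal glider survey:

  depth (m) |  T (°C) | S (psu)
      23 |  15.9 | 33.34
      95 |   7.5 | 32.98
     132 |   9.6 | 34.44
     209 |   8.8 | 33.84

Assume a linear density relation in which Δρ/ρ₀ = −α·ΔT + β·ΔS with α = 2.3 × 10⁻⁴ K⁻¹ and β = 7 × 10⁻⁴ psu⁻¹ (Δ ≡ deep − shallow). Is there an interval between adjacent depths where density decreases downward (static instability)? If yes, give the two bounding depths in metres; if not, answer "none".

132–209 m

Evaluate Δρ/ρ₀ = −αΔT + βΔS across each adjacent pair:
  23–95 m: −αΔT+βΔS = −(2.3 × 10⁻⁴)(-8.4)+(7 × 10⁻⁴)(-0.36) = 1.7 × 10⁻³ → stable
  95–132 m: −αΔT+βΔS = −(2.3 × 10⁻⁴)(+2.1)+(7 × 10⁻⁴)(+1.46) = 5.4 × 10⁻⁴ → stable
  132–209 m: −αΔT+βΔS = −(2.3 × 10⁻⁴)(-0.8)+(7 × 10⁻⁴)(-0.60) = -2.4 × 10⁻⁴ → UNSTABLE
The 132–209 m interval has Δρ < 0: lighter water underlies denser water.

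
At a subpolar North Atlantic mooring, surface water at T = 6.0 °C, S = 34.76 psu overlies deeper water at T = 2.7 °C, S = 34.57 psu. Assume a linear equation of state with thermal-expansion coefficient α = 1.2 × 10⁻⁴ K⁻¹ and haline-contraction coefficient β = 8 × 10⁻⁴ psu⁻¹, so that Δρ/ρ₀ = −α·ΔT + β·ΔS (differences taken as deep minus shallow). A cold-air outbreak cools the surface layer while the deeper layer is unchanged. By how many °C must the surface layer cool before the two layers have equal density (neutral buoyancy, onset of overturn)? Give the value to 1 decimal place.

Neutral buoyancy requires Δρ = 0, i.e. −α(T_deep − T_surf′) + β(S_deep − S_surf) = 0.
T_surf′ = T_deep − (β/α)·ΔS = 2.7 − (8 × 10⁻⁴/1.2 × 10⁻⁴)·(-0.19) = 3.967 °C.
Cooling required: 6.0 − (3.967) = 2.033 °C.

2.0 °C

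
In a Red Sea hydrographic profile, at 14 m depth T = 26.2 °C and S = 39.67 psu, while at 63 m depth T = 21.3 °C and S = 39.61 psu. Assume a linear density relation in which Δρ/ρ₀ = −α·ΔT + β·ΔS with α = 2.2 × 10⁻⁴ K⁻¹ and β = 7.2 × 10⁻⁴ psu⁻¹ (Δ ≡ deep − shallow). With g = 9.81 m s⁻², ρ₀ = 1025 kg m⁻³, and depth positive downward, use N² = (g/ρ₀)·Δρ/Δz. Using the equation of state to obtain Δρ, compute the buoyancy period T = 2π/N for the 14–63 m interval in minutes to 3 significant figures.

7.28 min

ΔT = -4.9 K, ΔS = -0.06 psu (deep − shallow).
Δρ/ρ₀ = −αΔT + βΔS = 1.078 × 10⁻³ − 4.32 × 10⁻⁵ = 1.0348 × 10⁻³, so Δρ ≈ 1.061 kg m⁻³.
N² = (g/ρ₀)·Δρ/Δz = g·(Δρ/ρ₀)/Δz = 9.81 × 1.0348 × 10⁻³ / 49 = 2.0717 × 10⁻⁴ s⁻².
N = √(2.0717 × 10⁻⁴) = 0.014393 rad s⁻¹ → T = 2π/N = 436.54 s = 7.2757 min ≈ 7.28 min.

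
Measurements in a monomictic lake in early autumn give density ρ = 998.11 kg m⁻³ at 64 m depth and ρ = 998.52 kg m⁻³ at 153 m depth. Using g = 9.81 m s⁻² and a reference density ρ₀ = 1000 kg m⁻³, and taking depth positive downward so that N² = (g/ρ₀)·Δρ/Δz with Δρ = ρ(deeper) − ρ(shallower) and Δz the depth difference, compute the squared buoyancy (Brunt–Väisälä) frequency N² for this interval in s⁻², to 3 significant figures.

4.52 × 10⁻⁵ s⁻²

Δρ = 998.52 − 998.11 = 0.41 kg m⁻³ over Δz = 153 − 64 = 89 m.
N² = (9.81/1000) × (0.41/89) = 4.5192 × 10⁻⁵ s⁻² ≈ 4.52 × 10⁻⁵ s⁻².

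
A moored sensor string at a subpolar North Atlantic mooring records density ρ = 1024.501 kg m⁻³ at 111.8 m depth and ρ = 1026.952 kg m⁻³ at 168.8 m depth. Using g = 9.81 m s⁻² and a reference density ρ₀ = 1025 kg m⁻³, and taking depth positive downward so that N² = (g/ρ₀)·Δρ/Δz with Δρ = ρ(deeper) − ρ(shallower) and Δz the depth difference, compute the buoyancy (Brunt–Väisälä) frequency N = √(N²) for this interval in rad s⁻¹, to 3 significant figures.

Δρ = 1026.952 − 1024.501 = 2.451 kg m⁻³ over Δz = 168.8 − 111.8 = 57 m.
N² = (9.81/1025) × (2.451/57) = 4.1154 × 10⁻⁴ s⁻².
N = √(4.1154 × 10⁻⁴) = 0.020286 rad s⁻¹ ≈ 0.0203 rad s⁻¹.

0.0203 rad s⁻¹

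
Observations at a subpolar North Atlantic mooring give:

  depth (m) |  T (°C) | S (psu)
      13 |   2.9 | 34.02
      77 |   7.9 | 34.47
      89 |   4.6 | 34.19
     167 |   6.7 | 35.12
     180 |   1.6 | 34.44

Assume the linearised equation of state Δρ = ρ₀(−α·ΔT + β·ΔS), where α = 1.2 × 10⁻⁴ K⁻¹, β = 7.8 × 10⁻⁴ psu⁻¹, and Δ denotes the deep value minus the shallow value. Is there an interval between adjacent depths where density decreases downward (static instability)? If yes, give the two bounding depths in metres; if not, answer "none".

13–77 m

Evaluate Δρ/ρ₀ = −αΔT + βΔS across each adjacent pair:
  13–77 m: −αΔT+βΔS = −(1.2 × 10⁻⁴)(+5.0)+(7.8 × 10⁻⁴)(+0.45) = -2.5 × 10⁻⁴ → UNSTABLE
  77–89 m: −αΔT+βΔS = −(1.2 × 10⁻⁴)(-3.3)+(7.8 × 10⁻⁴)(-0.28) = 1.8 × 10⁻⁴ → stable
  89–167 m: −αΔT+βΔS = −(1.2 × 10⁻⁴)(+2.1)+(7.8 × 10⁻⁴)(+0.93) = 4.7 × 10⁻⁴ → stable
  167–180 m: −αΔT+βΔS = −(1.2 × 10⁻⁴)(-5.1)+(7.8 × 10⁻⁴)(-0.68) = 8.2 × 10⁻⁵ → stable
The 13–77 m interval has Δρ < 0: lighter water underlies denser water.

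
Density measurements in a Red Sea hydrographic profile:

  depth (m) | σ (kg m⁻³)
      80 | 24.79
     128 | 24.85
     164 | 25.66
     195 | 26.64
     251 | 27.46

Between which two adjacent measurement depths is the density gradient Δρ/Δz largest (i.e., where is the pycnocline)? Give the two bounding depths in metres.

164–195 m

Compute the density gradient over each adjacent pair:
  80–128 m: Δρ/Δz = 0.06/48 = 1.3 × 10⁻³ kg m⁻⁴
  128–164 m: Δρ/Δz = 0.81/36 = 0.023 kg m⁻⁴
  164–195 m: Δρ/Δz = 0.98/31 = 0.032 kg m⁻⁴
  195–251 m: Δρ/Δz = 0.82/56 = 0.015 kg m⁻⁴
The largest gradient is in the 164–195 m interval — the pycnocline.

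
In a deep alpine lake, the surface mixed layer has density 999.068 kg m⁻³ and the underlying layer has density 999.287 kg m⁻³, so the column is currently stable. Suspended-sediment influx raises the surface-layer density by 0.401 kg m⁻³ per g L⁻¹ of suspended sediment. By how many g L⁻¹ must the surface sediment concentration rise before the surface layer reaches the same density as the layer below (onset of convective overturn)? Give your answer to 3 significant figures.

Density deficit of the surface layer: 999.287 − 999.068 = 0.219 kg m⁻³.
Required change = 0.219 / 0.401 = 0.546 g L⁻¹.

0.546 g L⁻¹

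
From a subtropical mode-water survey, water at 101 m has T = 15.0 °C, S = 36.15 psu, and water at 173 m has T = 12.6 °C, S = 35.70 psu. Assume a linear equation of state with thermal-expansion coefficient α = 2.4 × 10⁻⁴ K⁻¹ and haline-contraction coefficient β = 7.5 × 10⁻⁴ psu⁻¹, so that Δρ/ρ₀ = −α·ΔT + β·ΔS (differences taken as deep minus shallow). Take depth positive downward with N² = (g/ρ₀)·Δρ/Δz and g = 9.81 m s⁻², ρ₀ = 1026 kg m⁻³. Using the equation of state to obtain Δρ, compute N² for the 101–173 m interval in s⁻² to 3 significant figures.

ΔT = -2.4 K, ΔS = -0.45 psu (deep − shallow).
Δρ/ρ₀ = −αΔT + βΔS = 5.76 × 10⁻⁴ − 3.375 × 10⁻⁴ = 2.385 × 10⁻⁴, so Δρ ≈ 0.2447 kg m⁻³.
N² = (g/ρ₀)·Δρ/Δz = g·(Δρ/ρ₀)/Δz = 9.81 × 2.385 × 10⁻⁴ / 72 = 3.2496 × 10⁻⁵ s⁻² ≈ 3.25 × 10⁻⁵ s⁻².

3.25 × 10⁻⁵ s⁻²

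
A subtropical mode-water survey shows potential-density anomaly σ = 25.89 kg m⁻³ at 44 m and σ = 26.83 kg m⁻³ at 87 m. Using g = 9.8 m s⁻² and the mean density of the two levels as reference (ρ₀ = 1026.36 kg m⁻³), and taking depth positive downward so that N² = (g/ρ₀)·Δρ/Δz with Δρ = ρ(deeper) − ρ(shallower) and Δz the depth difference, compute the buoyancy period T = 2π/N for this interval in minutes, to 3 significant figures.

7.25 min

Δρ = 1026.83 − 1025.89 = 0.94 kg m⁻³ over Δz = 87 − 44 = 43 m.
N² = (9.8/1026.36) × (0.94/43) = 2.0873 × 10⁻⁴ s⁻².
N = √(2.0873 × 10⁻⁴) = 0.014447 rad s⁻¹, so T = 2π/N = 434.91 s = 7.2485 min ≈ 7.25 min.
N² > 0, so the interval is statically stable.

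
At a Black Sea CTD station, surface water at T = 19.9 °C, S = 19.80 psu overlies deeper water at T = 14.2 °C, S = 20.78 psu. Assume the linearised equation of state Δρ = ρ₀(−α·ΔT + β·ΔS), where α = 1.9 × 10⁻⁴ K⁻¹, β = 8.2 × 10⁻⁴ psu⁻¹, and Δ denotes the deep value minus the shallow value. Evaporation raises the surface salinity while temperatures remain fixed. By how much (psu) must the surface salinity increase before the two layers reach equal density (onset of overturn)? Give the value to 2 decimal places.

Neutral buoyancy requires −α(T_deep − T_surf) + β(S_deep − S_surf′) = 0.
S_surf′ = S_deep − (α/β)·ΔT = 20.78 − (1.9 × 10⁻⁴/8.2 × 10⁻⁴)·(-5.7) = 22.1007 psu.
Increase required: 22.1007 − 19.80 = 2.3007 psu.

2.30 psu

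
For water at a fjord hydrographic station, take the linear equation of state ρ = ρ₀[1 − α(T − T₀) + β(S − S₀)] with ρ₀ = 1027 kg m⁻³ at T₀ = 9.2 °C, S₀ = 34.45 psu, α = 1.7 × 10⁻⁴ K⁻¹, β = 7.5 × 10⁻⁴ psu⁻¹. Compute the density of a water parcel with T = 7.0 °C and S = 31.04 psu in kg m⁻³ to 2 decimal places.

1024.76 kg m⁻³

T − T₀ = -2.2 K, S − S₀ = -3.41 psu.
Bracket = 1 − α·(-2.2) + β·(-3.41) = 1 + (-2.1835 × 10⁻³) = 0.9978165.
ρ = 1027 × 0.9978165 = 1024.76 kg m⁻³.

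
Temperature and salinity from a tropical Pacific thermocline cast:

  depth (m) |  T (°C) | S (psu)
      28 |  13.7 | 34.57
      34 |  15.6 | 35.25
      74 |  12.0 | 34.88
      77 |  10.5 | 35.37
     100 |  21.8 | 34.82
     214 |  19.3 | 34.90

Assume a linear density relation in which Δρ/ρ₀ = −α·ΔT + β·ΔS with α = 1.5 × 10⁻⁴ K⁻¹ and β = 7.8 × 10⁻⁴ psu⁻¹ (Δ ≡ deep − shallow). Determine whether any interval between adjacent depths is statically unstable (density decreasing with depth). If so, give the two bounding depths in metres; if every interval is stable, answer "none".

Evaluate Δρ/ρ₀ = −αΔT + βΔS across each adjacent pair:
  28–34 m: −αΔT+βΔS = −(1.5 × 10⁻⁴)(+1.9)+(7.8 × 10⁻⁴)(+0.68) = 2.5 × 10⁻⁴ → stable
  34–74 m: −αΔT+βΔS = −(1.5 × 10⁻⁴)(-3.6)+(7.8 × 10⁻⁴)(-0.37) = 2.5 × 10⁻⁴ → stable
  74–77 m: −αΔT+βΔS = −(1.5 × 10⁻⁴)(-1.5)+(7.8 × 10⁻⁴)(+0.49) = 6.1 × 10⁻⁴ → stable
  77–100 m: −αΔT+βΔS = −(1.5 × 10⁻⁴)(+11.3)+(7.8 × 10⁻⁴)(-0.55) = -2.1 × 10⁻³ → UNSTABLE
  100–214 m: −αΔT+βΔS = −(1.5 × 10⁻⁴)(-2.5)+(7.8 × 10⁻⁴)(+0.08) = 4.4 × 10⁻⁴ → stable
The 77–100 m interval has Δρ < 0: lighter water underlies denser water.

77–100 m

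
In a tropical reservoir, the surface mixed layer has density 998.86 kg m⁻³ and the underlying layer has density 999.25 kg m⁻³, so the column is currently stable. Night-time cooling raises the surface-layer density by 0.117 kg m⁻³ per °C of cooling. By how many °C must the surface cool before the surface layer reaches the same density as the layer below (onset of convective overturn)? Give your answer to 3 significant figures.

3.33 °C

Density deficit of the surface layer: 999.25 − 998.86 = 0.39 kg m⁻³.
Required change = 0.39 / 0.117 = 3.33 °C.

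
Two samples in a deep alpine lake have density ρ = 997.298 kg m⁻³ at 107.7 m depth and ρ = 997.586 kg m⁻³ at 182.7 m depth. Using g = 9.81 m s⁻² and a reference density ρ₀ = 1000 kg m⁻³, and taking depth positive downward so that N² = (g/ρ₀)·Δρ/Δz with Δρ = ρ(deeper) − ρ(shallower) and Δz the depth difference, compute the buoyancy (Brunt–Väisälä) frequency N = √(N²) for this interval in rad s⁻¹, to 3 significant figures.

6.14 × 10⁻³ rad s⁻¹

Δρ = 997.586 − 997.298 = 0.288 kg m⁻³ over Δz = 182.7 − 107.7 = 75 m.
N² = (9.81/1000) × (0.288/75) = 3.7670 × 10⁻⁵ s⁻².
N = √(3.7670 × 10⁻⁵) = 6.1376 × 10⁻³ rad s⁻¹ ≈ 6.14 × 10⁻³ rad s⁻¹.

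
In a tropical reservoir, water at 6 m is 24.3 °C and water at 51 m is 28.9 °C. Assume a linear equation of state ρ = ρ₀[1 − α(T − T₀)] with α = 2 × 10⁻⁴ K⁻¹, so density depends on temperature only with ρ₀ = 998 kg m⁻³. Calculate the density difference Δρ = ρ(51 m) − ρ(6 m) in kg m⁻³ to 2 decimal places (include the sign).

-0.92 kg m⁻³

ΔT = +4.6 K, Δρ/ρ₀ = −αΔT = -9.20 × 10⁻⁴.
Δρ = 998 × (-9.20 × 10⁻⁴) = -0.92 kg m⁻³.
Negative Δρ: lighter below, statically unstable.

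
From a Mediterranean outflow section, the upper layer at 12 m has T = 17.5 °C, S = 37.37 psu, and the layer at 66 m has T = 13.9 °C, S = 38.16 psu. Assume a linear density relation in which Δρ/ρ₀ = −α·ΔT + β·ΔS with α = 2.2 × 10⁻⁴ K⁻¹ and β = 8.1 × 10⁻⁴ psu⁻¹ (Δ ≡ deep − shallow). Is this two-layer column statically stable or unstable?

stable

ΔT = 13.9 − 17.5 = -3.6 K and ΔS = 38.16 − 37.37 = +0.79 psu (deep − shallow).
−αΔT = 7.92 × 10⁻⁴; βΔS = 6.399 × 10⁻⁴; sum Δρ/ρ₀ = 1.4319 × 10⁻³.
Δρ/ρ₀ > 0, so Δρ > 0: deeper water is denser → statically stable.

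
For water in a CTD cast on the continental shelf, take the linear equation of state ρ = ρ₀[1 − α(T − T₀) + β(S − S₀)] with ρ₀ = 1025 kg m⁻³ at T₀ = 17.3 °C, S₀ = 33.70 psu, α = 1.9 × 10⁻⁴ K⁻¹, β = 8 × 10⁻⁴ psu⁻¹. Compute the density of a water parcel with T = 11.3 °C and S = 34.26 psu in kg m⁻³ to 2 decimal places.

T − T₀ = -6.0 K, S − S₀ = +0.56 psu.
Bracket = 1 − α·(-6.0) + β·(+0.56) = 1 + (1.588 × 10⁻³) = 1.0015880.
ρ = 1025 × 1.0015880 = 1026.63 kg m⁻³.

1026.63 kg m⁻³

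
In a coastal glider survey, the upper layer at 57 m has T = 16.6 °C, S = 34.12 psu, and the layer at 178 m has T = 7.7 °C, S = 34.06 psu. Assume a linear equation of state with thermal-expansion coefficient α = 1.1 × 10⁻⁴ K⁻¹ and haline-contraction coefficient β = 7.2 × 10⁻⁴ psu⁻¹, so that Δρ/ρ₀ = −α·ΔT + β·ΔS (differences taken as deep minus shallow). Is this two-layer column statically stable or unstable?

stable

ΔT = 7.7 − 16.6 = -8.9 K and ΔS = 34.06 − 34.12 = -0.06 psu (deep − shallow).
−αΔT = 9.79 × 10⁻⁴; βΔS = -4.32 × 10⁻⁵; sum Δρ/ρ₀ = 9.358 × 10⁻⁴.
Δρ/ρ₀ > 0, so Δρ > 0: deeper water is denser → statically stable.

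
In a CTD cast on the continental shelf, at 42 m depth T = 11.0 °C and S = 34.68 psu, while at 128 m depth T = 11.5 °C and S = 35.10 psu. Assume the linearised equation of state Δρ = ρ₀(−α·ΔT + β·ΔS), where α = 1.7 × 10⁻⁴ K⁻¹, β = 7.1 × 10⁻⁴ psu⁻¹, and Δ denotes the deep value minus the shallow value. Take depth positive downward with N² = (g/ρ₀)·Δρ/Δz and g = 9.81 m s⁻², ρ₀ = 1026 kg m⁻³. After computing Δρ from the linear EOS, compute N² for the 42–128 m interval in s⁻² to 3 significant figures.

2.43 × 10⁻⁵ s⁻²

ΔT = +0.5 K, ΔS = +0.42 psu (deep − shallow).
Δρ/ρ₀ = −αΔT + βΔS = -8.50 × 10⁻⁵ + 2.982 × 10⁻⁴ = 2.132 × 10⁻⁴, so Δρ ≈ 0.2187 kg m⁻³.
N² = (g/ρ₀)·Δρ/Δz = g·(Δρ/ρ₀)/Δz = 9.81 × 2.132 × 10⁻⁴ / 86 = 2.4320 × 10⁻⁵ s⁻² ≈ 2.43 × 10⁻⁵ s⁻².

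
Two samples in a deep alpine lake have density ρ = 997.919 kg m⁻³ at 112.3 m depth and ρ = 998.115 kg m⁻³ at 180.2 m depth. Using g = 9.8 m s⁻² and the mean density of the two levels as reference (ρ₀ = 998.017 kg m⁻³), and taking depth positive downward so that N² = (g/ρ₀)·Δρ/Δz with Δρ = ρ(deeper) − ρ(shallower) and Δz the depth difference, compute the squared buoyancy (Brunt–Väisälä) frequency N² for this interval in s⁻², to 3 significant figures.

2.83 × 10⁻⁵ s⁻²

Δρ = 998.115 − 997.919 = 0.196 kg m⁻³ over Δz = 180.2 − 112.3 = 67.9 m.
N² = (9.8/998.017) × (0.196/67.9) = 2.8345 × 10⁻⁵ s⁻² ≈ 2.83 × 10⁻⁵ s⁻².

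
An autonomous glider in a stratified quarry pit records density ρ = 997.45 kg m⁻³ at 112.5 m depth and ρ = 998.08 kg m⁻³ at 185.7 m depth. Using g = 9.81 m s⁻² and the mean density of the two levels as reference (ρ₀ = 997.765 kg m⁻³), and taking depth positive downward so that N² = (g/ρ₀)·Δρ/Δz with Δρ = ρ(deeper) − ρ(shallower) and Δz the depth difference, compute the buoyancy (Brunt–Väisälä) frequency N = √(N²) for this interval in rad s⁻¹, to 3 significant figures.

9.20 × 10⁻³ rad s⁻¹

Δρ = 998.08 − 997.45 = 0.63 kg m⁻³ over Δz = 185.7 − 112.5 = 73.2 m.
N² = (9.81/997.765) × (0.63/73.2) = 8.4619 × 10⁻⁵ s⁻².
N = √(8.4619 × 10⁻⁵) = 9.1989 × 10⁻³ rad s⁻¹ ≈ 9.20 × 10⁻³ rad s⁻¹.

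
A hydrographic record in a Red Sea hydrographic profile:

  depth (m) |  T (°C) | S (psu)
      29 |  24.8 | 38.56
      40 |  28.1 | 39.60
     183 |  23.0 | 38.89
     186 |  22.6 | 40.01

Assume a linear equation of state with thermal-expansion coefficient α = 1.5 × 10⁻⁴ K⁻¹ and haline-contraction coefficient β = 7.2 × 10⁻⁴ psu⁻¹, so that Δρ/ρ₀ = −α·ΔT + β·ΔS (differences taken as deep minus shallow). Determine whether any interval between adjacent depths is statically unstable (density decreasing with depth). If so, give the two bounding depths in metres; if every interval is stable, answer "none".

Evaluate Δρ/ρ₀ = −αΔT + βΔS across each adjacent pair:
  29–40 m: −αΔT+βΔS = −(1.5 × 10⁻⁴)(+3.3)+(7.2 × 10⁻⁴)(+1.04) = 2.5 × 10⁻⁴ → stable
  40–183 m: −αΔT+βΔS = −(1.5 × 10⁻⁴)(-5.1)+(7.2 × 10⁻⁴)(-0.71) = 2.5 × 10⁻⁴ → stable
  183–186 m: −αΔT+βΔS = −(1.5 × 10⁻⁴)(-0.4)+(7.2 × 10⁻⁴)(+1.12) = 8.7 × 10⁻⁴ → stable
Every interval has Δρ > 0: the column is stably stratified throughout.

none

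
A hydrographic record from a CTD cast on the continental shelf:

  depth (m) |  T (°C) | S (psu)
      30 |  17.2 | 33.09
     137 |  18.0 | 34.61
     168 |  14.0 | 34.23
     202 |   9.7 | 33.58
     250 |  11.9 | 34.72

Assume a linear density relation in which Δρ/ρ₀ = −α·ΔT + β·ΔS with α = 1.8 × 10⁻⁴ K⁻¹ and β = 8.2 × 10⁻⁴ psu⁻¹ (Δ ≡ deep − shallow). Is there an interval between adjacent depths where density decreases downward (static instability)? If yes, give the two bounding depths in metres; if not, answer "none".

Evaluate Δρ/ρ₀ = −αΔT + βΔS across each adjacent pair:
  30–137 m: −αΔT+βΔS = −(1.8 × 10⁻⁴)(+0.8)+(8.2 × 10⁻⁴)(+1.52) = 1.1 × 10⁻³ → stable
  137–168 m: −αΔT+βΔS = −(1.8 × 10⁻⁴)(-4.0)+(8.2 × 10⁻⁴)(-0.38) = 4.1 × 10⁻⁴ → stable
  168–202 m: −αΔT+βΔS = −(1.8 × 10⁻⁴)(-4.3)+(8.2 × 10⁻⁴)(-0.65) = 2.4 × 10⁻⁴ → stable
  202–250 m: −αΔT+βΔS = −(1.8 × 10⁻⁴)(+2.2)+(8.2 × 10⁻⁴)(+1.14) = 5.4 × 10⁻⁴ → stable
Every interval has Δρ > 0: the column is stably stratified throughout.

none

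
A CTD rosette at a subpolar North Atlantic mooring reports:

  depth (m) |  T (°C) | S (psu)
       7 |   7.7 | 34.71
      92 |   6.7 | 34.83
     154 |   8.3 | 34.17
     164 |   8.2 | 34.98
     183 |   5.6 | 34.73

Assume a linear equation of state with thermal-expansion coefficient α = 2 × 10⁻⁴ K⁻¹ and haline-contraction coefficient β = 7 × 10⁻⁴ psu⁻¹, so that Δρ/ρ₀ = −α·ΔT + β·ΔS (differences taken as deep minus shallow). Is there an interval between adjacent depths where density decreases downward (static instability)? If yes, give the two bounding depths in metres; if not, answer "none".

92–154 m

Evaluate Δρ/ρ₀ = −αΔT + βΔS across each adjacent pair:
  7–92 m: −αΔT+βΔS = −(2 × 10⁻⁴)(-1.0)+(7 × 10⁻⁴)(+0.12) = 2.8 × 10⁻⁴ → stable
  92–154 m: −αΔT+βΔS = −(2 × 10⁻⁴)(+1.6)+(7 × 10⁻⁴)(-0.66) = -7.8 × 10⁻⁴ → UNSTABLE
  154–164 m: −αΔT+βΔS = −(2 × 10⁻⁴)(-0.1)+(7 × 10⁻⁴)(+0.81) = 5.9 × 10⁻⁴ → stable
  164–183 m: −αΔT+βΔS = −(2 × 10⁻⁴)(-2.6)+(7 × 10⁻⁴)(-0.25) = 3.5 × 10⁻⁴ → stable
The 92–154 m interval has Δρ < 0: lighter water underlies denser water.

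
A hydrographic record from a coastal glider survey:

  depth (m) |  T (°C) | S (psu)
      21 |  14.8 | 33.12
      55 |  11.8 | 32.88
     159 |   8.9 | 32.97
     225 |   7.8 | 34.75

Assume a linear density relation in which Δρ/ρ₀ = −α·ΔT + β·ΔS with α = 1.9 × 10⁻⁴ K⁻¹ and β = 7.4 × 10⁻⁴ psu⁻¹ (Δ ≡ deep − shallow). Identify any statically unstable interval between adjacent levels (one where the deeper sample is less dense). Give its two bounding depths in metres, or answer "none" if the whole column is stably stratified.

Evaluate Δρ/ρ₀ = −αΔT + βΔS across each adjacent pair:
  21–55 m: −αΔT+βΔS = −(1.9 × 10⁻⁴)(-3.0)+(7.4 × 10⁻⁴)(-0.24) = 3.9 × 10⁻⁴ → stable
  55–159 m: −αΔT+βΔS = −(1.9 × 10⁻⁴)(-2.9)+(7.4 × 10⁻⁴)(+0.09) = 6.2 × 10⁻⁴ → stable
  159–225 m: −αΔT+βΔS = −(1.9 × 10⁻⁴)(-1.1)+(7.4 × 10⁻⁴)(+1.78) = 1.5 × 10⁻³ → stable
Every interval has Δρ > 0: the column is stably stratified throughout.

none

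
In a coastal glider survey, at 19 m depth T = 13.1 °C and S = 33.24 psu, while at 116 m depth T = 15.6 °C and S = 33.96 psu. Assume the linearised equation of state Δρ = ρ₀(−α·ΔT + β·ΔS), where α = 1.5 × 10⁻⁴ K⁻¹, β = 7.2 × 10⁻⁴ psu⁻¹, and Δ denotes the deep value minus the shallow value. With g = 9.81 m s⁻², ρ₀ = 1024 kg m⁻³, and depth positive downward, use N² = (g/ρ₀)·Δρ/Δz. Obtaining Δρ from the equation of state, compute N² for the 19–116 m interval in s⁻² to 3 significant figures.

ΔT = +2.5 K, ΔS = +0.72 psu (deep − shallow).
Δρ/ρ₀ = −αΔT + βΔS = -3.75 × 10⁻⁴ + 5.184 × 10⁻⁴ = 1.434 × 10⁻⁴, so Δρ ≈ 0.1468 kg m⁻³.
N² = (g/ρ₀)·Δρ/Δz = g·(Δρ/ρ₀)/Δz = 9.81 × 1.434 × 10⁻⁴ / 97 = 1.4503 × 10⁻⁵ s⁻² ≈ 1.45 × 10⁻⁵ s⁻².

1.45 × 10⁻⁵ s⁻²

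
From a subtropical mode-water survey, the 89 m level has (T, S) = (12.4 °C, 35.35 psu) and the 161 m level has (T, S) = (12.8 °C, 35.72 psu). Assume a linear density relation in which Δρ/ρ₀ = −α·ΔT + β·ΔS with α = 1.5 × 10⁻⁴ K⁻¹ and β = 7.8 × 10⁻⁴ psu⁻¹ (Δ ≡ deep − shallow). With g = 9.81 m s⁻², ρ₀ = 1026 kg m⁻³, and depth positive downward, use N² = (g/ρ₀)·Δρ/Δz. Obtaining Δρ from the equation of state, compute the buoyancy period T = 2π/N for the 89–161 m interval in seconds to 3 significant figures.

1.13 × 10³ s

ΔT = +0.4 K, ΔS = +0.37 psu (deep − shallow).
Δρ/ρ₀ = −αΔT + βΔS = -6.00 × 10⁻⁵ + 2.886 × 10⁻⁴ = 2.286 × 10⁻⁴, so Δρ ≈ 0.2345 kg m⁻³.
N² = (g/ρ₀)·Δρ/Δz = g·(Δρ/ρ₀)/Δz = 9.81 × 2.286 × 10⁻⁴ / 72 = 3.1147 × 10⁻⁵ s⁻².
N = √(3.1147 × 10⁻⁵) = 5.5809 × 10⁻³ rad s⁻¹ → T = 2π/N = 1.1258 × 10³ s ≈ 1.13 × 10³ s.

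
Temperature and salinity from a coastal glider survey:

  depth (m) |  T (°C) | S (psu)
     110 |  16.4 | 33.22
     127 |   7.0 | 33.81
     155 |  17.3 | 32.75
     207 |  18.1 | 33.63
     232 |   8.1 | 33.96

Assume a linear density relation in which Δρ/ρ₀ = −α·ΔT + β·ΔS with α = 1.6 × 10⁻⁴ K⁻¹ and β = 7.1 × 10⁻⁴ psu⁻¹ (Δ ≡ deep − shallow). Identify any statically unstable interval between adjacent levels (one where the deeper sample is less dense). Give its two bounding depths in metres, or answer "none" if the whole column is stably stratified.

Evaluate Δρ/ρ₀ = −αΔT + βΔS across each adjacent pair:
  110–127 m: −αΔT+βΔS = −(1.6 × 10⁻⁴)(-9.4)+(7.1 × 10⁻⁴)(+0.59) = 1.9 × 10⁻³ → stable
  127–155 m: −αΔT+βΔS = −(1.6 × 10⁻⁴)(+10.3)+(7.1 × 10⁻⁴)(-1.06) = -2.4 × 10⁻³ → UNSTABLE
  155–207 m: −αΔT+βΔS = −(1.6 × 10⁻⁴)(+0.8)+(7.1 × 10⁻⁴)(+0.88) = 5.0 × 10⁻⁴ → stable
  207–232 m: −αΔT+βΔS = −(1.6 × 10⁻⁴)(-10.0)+(7.1 × 10⁻⁴)(+0.33) = 1.8 × 10⁻³ → stable
The 127–155 m interval has Δρ < 0: lighter water underlies denser water.

127–155 m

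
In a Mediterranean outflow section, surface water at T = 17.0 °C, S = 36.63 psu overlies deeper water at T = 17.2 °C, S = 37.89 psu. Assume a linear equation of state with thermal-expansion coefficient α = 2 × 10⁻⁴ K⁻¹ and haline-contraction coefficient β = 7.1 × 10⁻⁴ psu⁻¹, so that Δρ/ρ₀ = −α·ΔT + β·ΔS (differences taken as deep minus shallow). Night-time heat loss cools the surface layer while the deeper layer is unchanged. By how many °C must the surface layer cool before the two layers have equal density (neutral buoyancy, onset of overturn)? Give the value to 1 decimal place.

Neutral buoyancy requires Δρ = 0, i.e. −α(T_deep − T_surf′) + β(S_deep − S_surf) = 0.
T_surf′ = T_deep − (β/α)·ΔS = 17.2 − (7.1 × 10⁻⁴/2 × 10⁻⁴)·(+1.26) = 12.727 °C.
Cooling required: 17.0 − (12.727) = 4.273 °C.

4.3 °C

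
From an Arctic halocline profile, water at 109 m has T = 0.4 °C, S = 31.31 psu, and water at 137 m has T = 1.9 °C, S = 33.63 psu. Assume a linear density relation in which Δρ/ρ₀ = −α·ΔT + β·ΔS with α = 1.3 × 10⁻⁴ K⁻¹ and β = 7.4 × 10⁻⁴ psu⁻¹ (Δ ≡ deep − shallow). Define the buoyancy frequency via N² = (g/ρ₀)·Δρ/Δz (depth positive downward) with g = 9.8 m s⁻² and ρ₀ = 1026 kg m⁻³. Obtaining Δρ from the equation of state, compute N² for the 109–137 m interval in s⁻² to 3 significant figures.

ΔT = +1.5 K, ΔS = +2.32 psu (deep − shallow).
Δρ/ρ₀ = −αΔT + βΔS = -1.95 × 10⁻⁴ + 1.7168 × 10⁻³ = 1.5218 × 10⁻³, so Δρ ≈ 1.561 kg m⁻³.
N² = (g/ρ₀)·Δρ/Δz = g·(Δρ/ρ₀)/Δz = 9.8 × 1.5218 × 10⁻³ / 28 = 5.3263 × 10⁻⁴ s⁻² ≈ 5.33 × 10⁻⁴ s⁻².

5.33 × 10⁻⁴ s⁻²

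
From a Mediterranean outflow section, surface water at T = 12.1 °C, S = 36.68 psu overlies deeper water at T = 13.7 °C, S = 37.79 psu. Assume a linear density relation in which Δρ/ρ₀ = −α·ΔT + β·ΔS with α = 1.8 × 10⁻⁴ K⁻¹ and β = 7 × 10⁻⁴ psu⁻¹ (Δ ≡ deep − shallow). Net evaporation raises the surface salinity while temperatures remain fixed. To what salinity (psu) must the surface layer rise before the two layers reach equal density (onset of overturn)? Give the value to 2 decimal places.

Neutral buoyancy requires −α(T_deep − T_surf) + β(S_deep − S_surf′) = 0.
S_surf′ = S_deep − (α/β)·ΔT = 37.79 − (1.8 × 10⁻⁴/7 × 10⁻⁴)·(+1.6) = 37.3786 psu.
Increase required: 37.3786 − 36.68 = 0.6986 psu.

37.38 psu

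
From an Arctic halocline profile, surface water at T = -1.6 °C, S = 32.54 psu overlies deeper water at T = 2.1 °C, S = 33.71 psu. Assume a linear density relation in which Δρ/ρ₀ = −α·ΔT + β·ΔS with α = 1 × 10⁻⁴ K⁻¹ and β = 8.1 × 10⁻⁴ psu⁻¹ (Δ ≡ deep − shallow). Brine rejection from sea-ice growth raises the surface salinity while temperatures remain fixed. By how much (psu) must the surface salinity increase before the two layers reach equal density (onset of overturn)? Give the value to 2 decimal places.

0.71 psu

Neutral buoyancy requires −α(T_deep − T_surf) + β(S_deep − S_surf′) = 0.
S_surf′ = S_deep − (α/β)·ΔT = 33.71 − (1 × 10⁻⁴/8.1 × 10⁻⁴)·(+3.7) = 33.2532 psu.
Increase required: 33.2532 − 32.54 = 0.7132 psu.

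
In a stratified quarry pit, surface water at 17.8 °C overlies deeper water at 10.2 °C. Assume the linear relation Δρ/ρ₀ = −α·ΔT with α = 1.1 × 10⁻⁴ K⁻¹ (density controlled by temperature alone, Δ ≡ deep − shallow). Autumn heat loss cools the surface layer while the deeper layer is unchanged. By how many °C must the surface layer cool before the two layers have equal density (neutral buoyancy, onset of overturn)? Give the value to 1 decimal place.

With temperature the only control, equal density requires T_surf′ = T_deep.
T_surf′ = 10.2 °C.
Cooling required: 17.8 − 10.2 = 7.6 °C.

7.6 °C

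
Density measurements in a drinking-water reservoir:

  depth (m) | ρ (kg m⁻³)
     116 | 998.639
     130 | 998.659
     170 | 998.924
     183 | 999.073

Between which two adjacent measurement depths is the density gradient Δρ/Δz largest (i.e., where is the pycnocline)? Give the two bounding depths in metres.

Compute the density gradient over each adjacent pair:
  116–130 m: Δρ/Δz = 0.020/14 = 1.4 × 10⁻³ kg m⁻⁴
  130–170 m: Δρ/Δz = 0.265/40 = 6.6 × 10⁻³ kg m⁻⁴
  170–183 m: Δρ/Δz = 0.149/13 = 0.011 kg m⁻⁴
The largest gradient is in the 170–183 m interval — the pycnocline.

170–183 m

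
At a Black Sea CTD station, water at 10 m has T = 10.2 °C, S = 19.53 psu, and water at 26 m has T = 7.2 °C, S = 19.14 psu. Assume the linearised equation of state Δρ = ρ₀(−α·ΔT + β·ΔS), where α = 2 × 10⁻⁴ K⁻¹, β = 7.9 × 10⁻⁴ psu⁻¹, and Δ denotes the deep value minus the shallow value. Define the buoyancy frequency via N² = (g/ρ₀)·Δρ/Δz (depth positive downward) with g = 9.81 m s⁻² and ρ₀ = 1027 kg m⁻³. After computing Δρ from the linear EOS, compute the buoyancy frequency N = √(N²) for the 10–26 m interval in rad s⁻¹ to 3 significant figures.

0.0134 rad s⁻¹

ΔT = -3.0 K, ΔS = -0.39 psu (deep − shallow).
Δρ/ρ₀ = −αΔT + βΔS = 6.00 × 10⁻⁴ − 3.081 × 10⁻⁴ = 2.919 × 10⁻⁴, so Δρ ≈ 0.2998 kg m⁻³.
N² = (g/ρ₀)·Δρ/Δz = g·(Δρ/ρ₀)/Δz = 9.81 × 2.919 × 10⁻⁴ / 16 = 1.7897 × 10⁻⁴ s⁻².
N = √(1.7897 × 10⁻⁴) = 0.013378 rad s⁻¹ ≈ 0.0134 rad s⁻¹.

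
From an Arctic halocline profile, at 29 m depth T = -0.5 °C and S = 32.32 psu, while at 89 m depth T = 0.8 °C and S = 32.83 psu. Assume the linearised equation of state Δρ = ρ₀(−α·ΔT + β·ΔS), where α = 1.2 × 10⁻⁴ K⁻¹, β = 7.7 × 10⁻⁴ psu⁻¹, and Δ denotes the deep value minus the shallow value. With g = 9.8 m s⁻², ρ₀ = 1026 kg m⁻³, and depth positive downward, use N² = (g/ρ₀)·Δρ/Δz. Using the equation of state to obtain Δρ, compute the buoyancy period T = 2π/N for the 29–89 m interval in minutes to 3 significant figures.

16.8 min

ΔT = +1.3 K, ΔS = +0.51 psu (deep − shallow).
Δρ/ρ₀ = −αΔT + βΔS = -1.56 × 10⁻⁴ + 3.927 × 10⁻⁴ = 2.367 × 10⁻⁴, so Δρ ≈ 0.2429 kg m⁻³.
N² = (g/ρ₀)·Δρ/Δz = g·(Δρ/ρ₀)/Δz = 9.8 × 2.367 × 10⁻⁴ / 60 = 3.8661 × 10⁻⁵ s⁻².
N = √(3.8661 × 10⁻⁵) = 6.2178 × 10⁻³ rad s⁻¹ → T = 2π/N = 1.0105 × 10³ s = 16.842 min ≈ 16.8 min.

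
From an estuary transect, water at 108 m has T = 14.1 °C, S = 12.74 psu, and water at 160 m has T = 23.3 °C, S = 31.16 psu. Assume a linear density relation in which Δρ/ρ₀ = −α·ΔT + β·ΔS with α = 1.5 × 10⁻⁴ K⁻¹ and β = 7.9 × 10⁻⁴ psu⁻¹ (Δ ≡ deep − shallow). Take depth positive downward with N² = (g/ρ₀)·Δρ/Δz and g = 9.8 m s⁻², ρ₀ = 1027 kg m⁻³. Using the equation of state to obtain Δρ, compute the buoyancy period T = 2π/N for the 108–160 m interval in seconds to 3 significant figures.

126 s

ΔT = +9.2 K, ΔS = +18.42 psu (deep − shallow).
Δρ/ρ₀ = −αΔT + βΔS = -1.38 × 10⁻³ + 0.0145518 = 0.0131718, so Δρ ≈ 13.53 kg m⁻³.
N² = (g/ρ₀)·Δρ/Δz = g·(Δρ/ρ₀)/Δz = 9.8 × 0.0131718 / 52 = 2.4824 × 10⁻³ s⁻².
N = √(2.4824 × 10⁻³) = 0.049824 rad s⁻¹ → T = 2π/N = 126.11 s ≈ 126 s.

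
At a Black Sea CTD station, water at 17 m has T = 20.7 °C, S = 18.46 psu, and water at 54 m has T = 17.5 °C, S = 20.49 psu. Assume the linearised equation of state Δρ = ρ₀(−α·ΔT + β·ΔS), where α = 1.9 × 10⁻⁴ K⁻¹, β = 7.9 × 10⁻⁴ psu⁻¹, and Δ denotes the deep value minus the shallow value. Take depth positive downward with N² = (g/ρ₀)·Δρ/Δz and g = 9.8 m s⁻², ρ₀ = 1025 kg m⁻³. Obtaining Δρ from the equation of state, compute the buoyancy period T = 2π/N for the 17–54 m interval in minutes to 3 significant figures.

4.33 min

ΔT = -3.2 K, ΔS = +2.03 psu (deep − shallow).
Δρ/ρ₀ = −αΔT + βΔS = 6.08 × 10⁻⁴ + 1.6037 × 10⁻³ = 2.2117 × 10⁻³, so Δρ ≈ 2.267 kg m⁻³.
N² = (g/ρ₀)·Δρ/Δz = g·(Δρ/ρ₀)/Δz = 9.8 × 2.2117 × 10⁻³ / 37 = 5.8580 × 10⁻⁴ s⁻².
N = √(5.8580 × 10⁻⁴) = 0.024203 rad s⁻¹ → T = 2π/N = 259.60 s = 4.3267 min ≈ 4.33 min.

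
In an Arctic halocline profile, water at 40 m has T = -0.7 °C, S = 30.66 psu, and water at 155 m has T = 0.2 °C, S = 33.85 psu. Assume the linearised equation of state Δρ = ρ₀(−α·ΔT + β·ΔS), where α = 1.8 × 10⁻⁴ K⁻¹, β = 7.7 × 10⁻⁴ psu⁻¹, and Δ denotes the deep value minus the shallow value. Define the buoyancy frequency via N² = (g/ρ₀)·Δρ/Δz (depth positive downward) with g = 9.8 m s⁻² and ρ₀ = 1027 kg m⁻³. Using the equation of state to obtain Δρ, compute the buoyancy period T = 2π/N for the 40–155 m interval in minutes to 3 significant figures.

ΔT = +0.9 K, ΔS = +3.19 psu (deep − shallow).
Δρ/ρ₀ = −αΔT + βΔS = -1.62 × 10⁻⁴ + 2.4563 × 10⁻³ = 2.2943 × 10⁻³, so Δρ ≈ 2.356 kg m⁻³.
N² = (g/ρ₀)·Δρ/Δz = g·(Δρ/ρ₀)/Δz = 9.8 × 2.2943 × 10⁻³ / 115 = 1.9551 × 10⁻⁴ s⁻².
N = √(1.9551 × 10⁻⁴) = 0.013982 rad s⁻¹ → T = 2π/N = 449.38 s = 7.4897 min ≈ 7.49 min.

7.49 min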